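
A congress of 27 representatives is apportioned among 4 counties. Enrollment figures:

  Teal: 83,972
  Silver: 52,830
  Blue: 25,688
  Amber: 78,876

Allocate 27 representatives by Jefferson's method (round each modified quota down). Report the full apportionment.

Teal: 9, Silver: 6, Blue: 3, Amber: 9

Standard divisor 241366/27 ≈ 8939.481; standard quotas: Teal 9.393, Silver 5.910, Blue 2.874, Amber 8.823.
Rounding down gives 9, 5, 2, 8 = 24 seats, so the divisor must be adjusted.
With modified divisor 8500: modified quotas Teal 9.879, Silver 6.215, Blue 3.022, Amber 9.280.
Rounding down: Teal 9, Silver 6, Blue 3, Amber 9 (total 27).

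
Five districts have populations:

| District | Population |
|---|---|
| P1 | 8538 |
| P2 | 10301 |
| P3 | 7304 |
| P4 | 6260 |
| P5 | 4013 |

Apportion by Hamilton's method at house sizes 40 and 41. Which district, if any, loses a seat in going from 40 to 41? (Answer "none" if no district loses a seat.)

P5

At 40 seats: P1 9, P2 11, P3 8, P4 7, P5 5.
At 41 seats: P1 10, P2 12, P3 8, P4 7, P5 4.
P5 drops from 5 to 4.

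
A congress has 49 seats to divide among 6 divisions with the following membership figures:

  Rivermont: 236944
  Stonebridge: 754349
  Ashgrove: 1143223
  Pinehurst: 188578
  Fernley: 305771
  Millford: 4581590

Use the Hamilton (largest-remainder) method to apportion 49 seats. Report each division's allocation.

Rivermont 2, Stonebridge 5, Ashgrove 8, Pinehurst 1, Fernley 2, Millford 31

The standard divisor is 7210455/49 ≈ 147152.143.
Standard quotas: Rivermont 1.6102, Stonebridge 5.1263, Ashgrove 7.7690, Pinehurst 1.2815, Fernley 2.0779, Millford 31.1351.
Lower quotas: Rivermont 1, Stonebridge 5, Ashgrove 7, Pinehurst 1, Fernley 2, Millford 31 (sum 47, leaving 2 seats).
Remainders in descending order: Ashgrove 0.7690, Rivermont 0.6102, Pinehurst 0.2815, Millford 0.1351, Stonebridge 0.1263, Fernley 0.0779.
The surplus seats go to Ashgrove, Rivermont.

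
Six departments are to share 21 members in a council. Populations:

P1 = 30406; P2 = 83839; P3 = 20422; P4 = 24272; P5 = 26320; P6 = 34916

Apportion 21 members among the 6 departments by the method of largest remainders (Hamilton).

The standard divisor is 220175/21 ≈ 10484.524.
Standard quotas: P1 2.9001, P2 7.9965, P3 1.9478, P4 2.3150, P5 2.5104, P6 3.3302.
Lower quotas: P1 2, P2 7, P3 1, P4 2, P5 2, P6 3 (sum 17, leaving 4 seats).
Remainders in descending order: P2 0.9965, P3 0.9478, P1 0.9001, P5 0.5104, P6 0.3302, P4 0.3150.
Largest remainders: P2, P3, P1, P5 receive the extra seats.

P1: 3; P2: 8; P3: 2; P4: 2; P5: 3; P6: 3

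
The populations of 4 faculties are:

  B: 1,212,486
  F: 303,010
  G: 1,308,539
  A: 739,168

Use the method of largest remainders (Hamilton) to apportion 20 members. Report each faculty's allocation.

B 7, F 2, G 7, A 4

Total 3563203; standard divisor 3563203/20 ≈ 178160.15.
Standard quotas: B 6.8056, F 1.7008, G 7.3447, A 4.1489.
Lower quotas: B 6, F 1, G 7, A 4 (sum 18, leaving 2 seats).
Remainders in descending order: B 0.8056, F 0.7008, G 0.3447, A 0.1489.
The surplus seats go to B, F.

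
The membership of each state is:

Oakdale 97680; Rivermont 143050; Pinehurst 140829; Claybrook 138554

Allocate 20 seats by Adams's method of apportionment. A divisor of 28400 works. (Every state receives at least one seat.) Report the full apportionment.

Oakdale: 4, Rivermont: 6, Pinehurst: 5, Claybrook: 5

With modified divisor 28400: modified quotas Oakdale 3.439, Rivermont 5.037, Pinehurst 4.959, Claybrook 4.879.
Rounding up: Oakdale 4, Rivermont 6, Pinehurst 5, Claybrook 5 (total 20).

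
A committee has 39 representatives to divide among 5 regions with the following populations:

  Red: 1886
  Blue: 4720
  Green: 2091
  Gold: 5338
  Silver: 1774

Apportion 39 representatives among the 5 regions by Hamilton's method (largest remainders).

Total 15809; standard divisor 15809/39 ≈ 405.359.
Standard quotas: Red 4.6527, Blue 11.6440, Green 5.1584, Gold 13.1686, Silver 4.3764.
Lower quotas: Red 4, Blue 11, Green 5, Gold 13, Silver 4 (sum 37, leaving 2 seats).
Remainders in descending order: Red 0.6527, Blue 0.6440, Silver 0.3764, Gold 0.1686, Green 0.1584.
Largest remainders: Red, Blue receive the extra seats.

Red 5; Blue 12; Green 5; Gold 13; Silver 4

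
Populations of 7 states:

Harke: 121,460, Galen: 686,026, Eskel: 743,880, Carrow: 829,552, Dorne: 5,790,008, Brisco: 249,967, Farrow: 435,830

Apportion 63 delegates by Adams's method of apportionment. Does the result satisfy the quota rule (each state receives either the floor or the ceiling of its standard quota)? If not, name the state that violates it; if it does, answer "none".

Dorne

Standard quotas: Harke 0.864, Galen 4.880, Eskel 5.291, Carrow 5.901, Dorne 41.186, Brisco 1.778, Farrow 3.100.
Adams allocation: Harke 1, Galen 5, Eskel 6, Carrow 6, Dorne 40, Brisco 2, Farrow 3.
Dorne has quota 41.186 (lower 41, upper 42) but receives 40 — outside the quota interval.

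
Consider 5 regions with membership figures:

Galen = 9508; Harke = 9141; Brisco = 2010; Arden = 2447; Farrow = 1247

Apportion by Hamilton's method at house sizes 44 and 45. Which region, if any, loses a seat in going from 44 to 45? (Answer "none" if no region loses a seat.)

At 44 seats: Galen 17, Harke 17, Brisco 4, Arden 4, Farrow 2.
At 45 seats: Galen 18, Harke 17, Brisco 4, Arden 4, Farrow 2.
No region's allocation decreased.

none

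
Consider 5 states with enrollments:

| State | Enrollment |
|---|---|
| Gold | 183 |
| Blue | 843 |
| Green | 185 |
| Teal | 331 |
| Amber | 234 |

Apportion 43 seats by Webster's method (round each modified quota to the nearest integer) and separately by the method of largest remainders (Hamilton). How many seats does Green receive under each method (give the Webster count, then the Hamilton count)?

4 and 5

Webster: Gold 4, Blue 21, Green 4, Teal 8, Amber 6.
Hamilton: Gold 4, Blue 20, Green 5, Teal 8, Amber 6.
Green gets 4 under Webster and 5 under Hamilton.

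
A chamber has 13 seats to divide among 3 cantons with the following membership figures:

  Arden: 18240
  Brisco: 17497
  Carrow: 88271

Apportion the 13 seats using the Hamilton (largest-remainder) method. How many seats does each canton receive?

Arden 2; Brisco 2; Carrow 9

The standard divisor is 124008/13 ≈ 9539.077.
Standard quotas: Arden 1.9121, Brisco 1.8342, Carrow 9.2536.
Lower quotas: Arden 1, Brisco 1, Carrow 9 (sum 11, leaving 2 seats).
Remainders in descending order: Arden 0.9121, Brisco 0.8342, Carrow 0.2536.
Largest remainders: Arden, Brisco receive the extra seats.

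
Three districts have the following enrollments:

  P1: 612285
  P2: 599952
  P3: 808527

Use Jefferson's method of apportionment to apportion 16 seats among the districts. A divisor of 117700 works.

With modified divisor 117700: modified quotas P1 5.202, P2 5.097, P3 6.869.
Rounding down: P1 5, P2 5, P3 6 (total 16).

P1=5, P2=5, P3=6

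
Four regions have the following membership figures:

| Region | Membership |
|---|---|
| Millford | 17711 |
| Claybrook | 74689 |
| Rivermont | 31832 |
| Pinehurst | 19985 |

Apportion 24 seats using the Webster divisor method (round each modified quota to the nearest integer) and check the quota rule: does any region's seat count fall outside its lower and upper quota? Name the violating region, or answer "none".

none

Standard quotas: Millford 2.947, Claybrook 12.429, Rivermont 5.297, Pinehurst 3.326.
Webster allocation: Millford 3, Claybrook 13, Rivermont 5, Pinehurst 3.
Every allocation lies between the lower and upper quota.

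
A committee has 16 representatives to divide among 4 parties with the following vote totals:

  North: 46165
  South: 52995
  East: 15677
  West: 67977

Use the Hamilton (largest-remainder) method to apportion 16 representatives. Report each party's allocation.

North=4; South=5; East=1; West=6

Standard divisor: 182814 ÷ 16 ≈ 11425.875.
Standard quotas: North 4.0404, South 4.6382, East 1.3721, West 5.9494.
Lower quotas: North 4, South 4, East 1, West 5 (sum 14, leaving 2 seats).
Remainders in descending order: West 0.9494, South 0.6382, East 0.3721, North 0.0404.
Largest remainders: West, South receive the extra seats.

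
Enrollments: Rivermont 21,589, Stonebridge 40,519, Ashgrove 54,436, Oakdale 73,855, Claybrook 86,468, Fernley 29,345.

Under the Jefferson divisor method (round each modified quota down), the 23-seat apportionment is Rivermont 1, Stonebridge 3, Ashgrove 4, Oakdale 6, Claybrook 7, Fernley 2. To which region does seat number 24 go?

Ashgrove

Priority for the next seat is population ÷ (current seats + 1).
Priorities: Rivermont 10794.500, Stonebridge 10129.750, Ashgrove 10887.200, Oakdale 10550.714, Claybrook 10808.500, Fernley 9781.667.
Highest priority: Ashgrove.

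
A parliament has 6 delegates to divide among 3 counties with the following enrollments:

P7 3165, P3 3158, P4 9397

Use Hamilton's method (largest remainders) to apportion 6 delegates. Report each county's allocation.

The standard divisor is 15720/6 = 2620.
Standard quotas: P7 1.2080, P3 1.2053, P4 3.5866.
Lower quotas: P7 1, P3 1, P4 3 (sum 5, leaving 1 seat).
Remainders in descending order: P4 0.5866, P7 0.2080, P3 0.2053.
Largest remainder: P4 receives the extra seat.

P7=1, P3=1, P4=4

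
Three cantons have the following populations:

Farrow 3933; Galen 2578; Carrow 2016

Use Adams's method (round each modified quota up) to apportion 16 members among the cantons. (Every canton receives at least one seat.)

Farrow 7, Galen 5, Carrow 4

Standard divisor 8527/16 ≈ 532.938; standard quotas: Farrow 7.380, Galen 4.837, Carrow 3.783.
Rounding up gives 8, 5, 4 = 17 seats, so the divisor must be adjusted.
With modified divisor 600: modified quotas Farrow 6.555, Galen 4.297, Carrow 3.360.
Rounding up: Farrow 7, Galen 5, Carrow 4 (total 16).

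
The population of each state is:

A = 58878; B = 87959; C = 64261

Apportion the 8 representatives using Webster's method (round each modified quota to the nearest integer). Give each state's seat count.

A 2, B 3, C 3

Standard divisor 211098/8 ≈ 26387.25; standard quotas: A 2.231, B 3.333, C 2.435.
Rounding to the nearest integer gives 2, 3, 2 = 7 seats, so the divisor must be adjusted.
With modified divisor 25400: modified quotas A 2.318, B 3.463, C 2.530.
Rounding to the nearest integer: A 2, B 3, C 3 (total 8).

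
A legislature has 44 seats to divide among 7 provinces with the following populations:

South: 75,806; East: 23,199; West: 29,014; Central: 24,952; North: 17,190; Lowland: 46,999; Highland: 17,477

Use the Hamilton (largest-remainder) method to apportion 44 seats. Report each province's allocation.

Standard divisor: 234637 ÷ 44 ≈ 5332.659.
Standard quotas: South 14.2154, East 4.3504, West 5.4408, Central 4.6791, North 3.2235, Lowland 8.8134, Highland 3.2774.
Lower quotas: South 14, East 4, West 5, Central 4, North 3, Lowland 8, Highland 3 (sum 41, leaving 3 seats).
Remainders in descending order: Lowland 0.8134, Central 0.6791, West 0.4408, East 0.3504, Highland 0.2774, North 0.2235, South 0.2154.
The surplus seats go to Lowland, Central, West.

South 14, East 4, West 6, Central 5, North 3, Lowland 9, Highland 3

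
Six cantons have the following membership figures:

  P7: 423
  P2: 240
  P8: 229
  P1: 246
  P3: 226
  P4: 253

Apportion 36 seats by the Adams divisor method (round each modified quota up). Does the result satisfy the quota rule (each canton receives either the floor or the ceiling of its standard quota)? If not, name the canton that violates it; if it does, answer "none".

none

Standard quotas: P7 9.417, P2 5.343, P8 5.098, P1 5.477, P3 5.032, P4 5.633.
Adams allocation: P7 9, P2 5, P8 5, P1 6, P3 5, P4 6.
Every allocation lies between the lower and upper quota.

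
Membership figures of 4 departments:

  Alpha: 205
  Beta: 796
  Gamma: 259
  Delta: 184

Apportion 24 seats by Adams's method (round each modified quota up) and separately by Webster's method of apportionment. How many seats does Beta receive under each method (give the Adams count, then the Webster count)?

Adams: Alpha 4, Beta 13, Gamma 4, Delta 3.
Webster: Alpha 3, Beta 14, Gamma 4, Delta 3.
Beta gets 13 under Adams and 14 under Webster.

13 and 14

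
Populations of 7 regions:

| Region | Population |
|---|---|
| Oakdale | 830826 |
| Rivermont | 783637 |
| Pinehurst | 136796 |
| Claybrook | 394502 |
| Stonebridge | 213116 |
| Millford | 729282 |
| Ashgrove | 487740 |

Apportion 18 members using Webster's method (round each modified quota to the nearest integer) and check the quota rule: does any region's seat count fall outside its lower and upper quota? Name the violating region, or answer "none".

Standard quotas: Oakdale 4.182, Rivermont 3.945, Pinehurst 0.689, Claybrook 1.986, Stonebridge 1.073, Millford 3.671, Ashgrove 2.455.
Webster allocation: Oakdale 4, Rivermont 4, Pinehurst 1, Claybrook 2, Stonebridge 1, Millford 4, Ashgrove 2.
Every allocation lies between the lower and upper quota.

none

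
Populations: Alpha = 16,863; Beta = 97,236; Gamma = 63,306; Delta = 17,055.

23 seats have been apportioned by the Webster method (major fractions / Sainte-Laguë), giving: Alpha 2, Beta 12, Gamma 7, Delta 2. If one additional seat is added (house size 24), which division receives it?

Gamma

Priority for the next seat is population ÷ (current seats + 0.5).
Priorities: Alpha 6745.200, Beta 7778.880, Gamma 8440.800, Delta 6822.000.
Highest priority: Gamma.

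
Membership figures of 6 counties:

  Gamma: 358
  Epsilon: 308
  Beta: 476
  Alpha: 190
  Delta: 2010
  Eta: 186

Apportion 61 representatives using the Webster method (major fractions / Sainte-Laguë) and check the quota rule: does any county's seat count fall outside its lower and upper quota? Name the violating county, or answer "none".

Delta

Standard quotas: Gamma 6.190, Epsilon 5.325, Beta 8.230, Alpha 3.285, Delta 34.753, Eta 3.216.
Webster allocation: Gamma 6, Epsilon 5, Beta 8, Alpha 3, Delta 36, Eta 3.
Delta has quota 34.753 (lower 34, upper 35) but receives 36 — outside the quota interval.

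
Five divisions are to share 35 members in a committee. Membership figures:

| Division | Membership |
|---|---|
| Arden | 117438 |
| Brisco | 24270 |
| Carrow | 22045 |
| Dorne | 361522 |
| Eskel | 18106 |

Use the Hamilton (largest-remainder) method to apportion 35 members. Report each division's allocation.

Arden: 8; Brisco: 2; Carrow: 1; Dorne: 23; Eskel: 1

Total 543381; standard divisor 543381/35 ≈ 15525.171.
Standard quotas: Arden 7.5644, Brisco 1.5633, Carrow 1.4200, Dorne 23.2862, Eskel 1.1662.
Lower quotas: Arden 7, Brisco 1, Carrow 1, Dorne 23, Eskel 1 (sum 33, leaving 2 seats).
Remainders in descending order: Arden 0.5644, Brisco 0.5633, Carrow 0.4200, Dorne 0.2862, Eskel 0.1662.
Largest remainders: Arden, Brisco receive the extra seats.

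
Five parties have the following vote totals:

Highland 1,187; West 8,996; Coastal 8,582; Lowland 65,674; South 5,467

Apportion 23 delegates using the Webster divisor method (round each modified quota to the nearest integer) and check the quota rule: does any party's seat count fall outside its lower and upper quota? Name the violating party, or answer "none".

Lowland

Standard quotas: Highland 0.304, West 2.301, Coastal 2.195, Lowland 16.801, South 1.399.
Webster allocation: Highland 0, West 2, Coastal 2, Lowland 18, South 1.
Lowland has quota 16.801 (lower 16, upper 17) but receives 18 — outside the quota interval.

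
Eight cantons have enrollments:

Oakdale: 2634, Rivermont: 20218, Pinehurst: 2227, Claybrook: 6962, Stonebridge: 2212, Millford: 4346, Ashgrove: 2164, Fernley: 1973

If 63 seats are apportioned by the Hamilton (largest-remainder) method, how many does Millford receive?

The standard divisor is 42736/63 ≈ 678.349.
Standard quotas: Oakdale 3.8830, Rivermont 29.8047, Pinehurst 3.2830, Claybrook 10.2632, Stonebridge 3.2609, Millford 6.4067, Ashgrove 3.1901, Fernley 2.9085.
Lower quotas: Oakdale 3, Rivermont 29, Pinehurst 3, Claybrook 10, Stonebridge 3, Millford 6, Ashgrove 3, Fernley 2 (sum 59, leaving 4 seats).
Remainders in descending order: Fernley 0.9085, Oakdale 0.8830, Rivermont 0.8047, Millford 0.4067, Pinehurst 0.2830, Claybrook 0.2632, Stonebridge 0.2609, Ashgrove 0.1901.
Largest remainders: Fernley, Oakdale, Rivermont, Millford receive the extra seats.
Millford receives 7.

7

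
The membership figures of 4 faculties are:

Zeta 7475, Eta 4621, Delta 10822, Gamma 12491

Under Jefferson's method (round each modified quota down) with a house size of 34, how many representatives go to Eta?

4

Standard divisor 35409/34 ≈ 1041.441; standard quotas: Zeta 7.178, Eta 4.437, Delta 10.391, Gamma 11.994.
Rounding down gives 7, 4, 10, 11 = 32 seats, so the divisor must be adjusted.
With modified divisor 970: modified quotas Zeta 7.706, Eta 4.764, Delta 11.157, Gamma 12.877.
Rounding down: Zeta 7, Eta 4, Delta 11, Gamma 12 (total 34).
Eta receives 4.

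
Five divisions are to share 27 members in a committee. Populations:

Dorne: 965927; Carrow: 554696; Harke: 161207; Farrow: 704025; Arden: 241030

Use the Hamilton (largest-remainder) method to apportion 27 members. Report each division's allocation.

Standard divisor: 2626885 ÷ 27 ≈ 97292.037.
Standard quotas: Dorne 9.9281, Carrow 5.7014, Harke 1.6569, Farrow 7.2362, Arden 2.4774.
Lower quotas: Dorne 9, Carrow 5, Harke 1, Farrow 7, Arden 2 (sum 24, leaving 3 seats).
Remainders in descending order: Dorne 0.9281, Carrow 0.7014, Harke 0.6569, Arden 0.4774, Farrow 0.2362.
Largest remainders: Dorne, Carrow, Harke receive the extra seats.

Dorne 10; Carrow 6; Harke 2; Farrow 7; Arden 2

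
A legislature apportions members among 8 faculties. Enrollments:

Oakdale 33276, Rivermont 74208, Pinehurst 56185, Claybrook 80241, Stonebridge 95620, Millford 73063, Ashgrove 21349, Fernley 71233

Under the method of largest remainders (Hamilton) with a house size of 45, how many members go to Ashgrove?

Standard divisor: 505175 ÷ 45 ≈ 11226.111.
Standard quotas: Oakdale 2.9642, Rivermont 6.6103, Pinehurst 5.0048, Claybrook 7.1477, Stonebridge 8.5176, Millford 6.5083, Ashgrove 1.9017, Fernley 6.3453.
Lower quotas: Oakdale 2, Rivermont 6, Pinehurst 5, Claybrook 7, Stonebridge 8, Millford 6, Ashgrove 1, Fernley 6 (sum 41, leaving 4 seats).
Remainders in descending order: Oakdale 0.9642, Ashgrove 0.9017, Rivermont 0.6103, Stonebridge 0.5176, Millford 0.5083, Fernley 0.3453, Claybrook 0.1477, Pinehurst 0.0048.
The surplus seats go to Oakdale, Ashgrove, Rivermont, Stonebridge.
Ashgrove receives 2.

2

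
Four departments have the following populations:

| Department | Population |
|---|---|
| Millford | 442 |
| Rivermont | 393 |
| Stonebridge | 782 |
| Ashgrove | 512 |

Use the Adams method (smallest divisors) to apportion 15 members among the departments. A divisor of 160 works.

With modified divisor 160: modified quotas Millford 2.763, Rivermont 2.456, Stonebridge 4.888, Ashgrove 3.200.
Rounding up: Millford 3, Rivermont 3, Stonebridge 5, Ashgrove 4 (total 15).

Millford 3, Rivermont 3, Stonebridge 5, Ashgrove 4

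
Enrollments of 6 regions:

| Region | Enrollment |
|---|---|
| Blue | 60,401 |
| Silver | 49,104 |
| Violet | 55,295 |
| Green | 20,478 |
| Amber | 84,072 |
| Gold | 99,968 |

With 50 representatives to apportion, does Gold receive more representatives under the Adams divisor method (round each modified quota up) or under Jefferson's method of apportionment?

Jefferson

Adams: Blue 8, Silver 7, Violet 8, Green 3, Amber 11, Gold 13.
Jefferson: Blue 8, Silver 7, Violet 7, Green 2, Amber 12, Gold 14.
Gold gets 13 under Adams and 14 under Jefferson.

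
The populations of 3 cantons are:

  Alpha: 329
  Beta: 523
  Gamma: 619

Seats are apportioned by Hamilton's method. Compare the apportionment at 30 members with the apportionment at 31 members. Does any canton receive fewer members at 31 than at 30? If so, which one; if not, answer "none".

none

At 30 seats: Alpha 7, Beta 11, Gamma 12.
At 31 seats: Alpha 7, Beta 11, Gamma 13.
No canton's allocation decreased.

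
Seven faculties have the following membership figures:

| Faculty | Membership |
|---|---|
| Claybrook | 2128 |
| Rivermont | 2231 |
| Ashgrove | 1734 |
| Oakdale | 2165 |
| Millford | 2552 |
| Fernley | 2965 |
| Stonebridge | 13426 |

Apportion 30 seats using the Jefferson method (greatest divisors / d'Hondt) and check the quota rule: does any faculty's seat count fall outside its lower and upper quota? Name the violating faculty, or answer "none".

Standard quotas: Claybrook 2.347, Rivermont 2.461, Ashgrove 1.912, Oakdale 2.388, Millford 2.815, Fernley 3.270, Stonebridge 14.808.
Jefferson allocation: Claybrook 2, Rivermont 2, Ashgrove 2, Oakdale 2, Millford 3, Fernley 3, Stonebridge 16.
Stonebridge has quota 14.808 (lower 14, upper 15) but receives 16 — outside the quota interval.

Stonebridge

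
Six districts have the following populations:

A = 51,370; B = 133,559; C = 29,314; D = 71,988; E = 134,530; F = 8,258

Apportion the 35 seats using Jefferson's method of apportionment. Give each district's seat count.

A: 4, B: 11, C: 2, D: 6, E: 12, F: 0

Standard divisor 429019/35 ≈ 12257.686; standard quotas: A 4.191, B 10.896, C 2.391, D 5.873, E 10.975, F 0.674.
Rounding down gives 4, 10, 2, 5, 10, 0 = 31 seats, so the divisor must be adjusted.
With modified divisor 11170: modified quotas A 4.599, B 11.957, C 2.624, D 6.445, E 12.044, F 0.739.
Rounding down: A 4, B 11, C 2, D 6, E 12, F 0 (total 35).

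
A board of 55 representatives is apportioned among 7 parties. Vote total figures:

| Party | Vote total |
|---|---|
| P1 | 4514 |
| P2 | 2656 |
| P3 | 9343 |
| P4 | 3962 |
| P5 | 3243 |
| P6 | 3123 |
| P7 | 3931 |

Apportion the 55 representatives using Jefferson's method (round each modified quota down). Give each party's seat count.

Standard divisor 30772/55 ≈ 559.491; standard quotas: P1 8.068, P2 4.747, P3 16.699, P4 7.081, P5 5.796, P6 5.582, P7 7.026.
Rounding down gives 8, 4, 16, 7, 5, 5, 7 = 52 seats, so the divisor must be adjusted.
With modified divisor 526: modified quotas P1 8.582, P2 5.049, P3 17.762, P4 7.532, P5 6.165, P6 5.937, P7 7.473.
Rounding down: P1 8, P2 5, P3 17, P4 7, P5 6, P6 5, P7 7 (total 55).

P1: 8, P2: 5, P3: 17, P4: 7, P5: 6, P6: 5, P7: 7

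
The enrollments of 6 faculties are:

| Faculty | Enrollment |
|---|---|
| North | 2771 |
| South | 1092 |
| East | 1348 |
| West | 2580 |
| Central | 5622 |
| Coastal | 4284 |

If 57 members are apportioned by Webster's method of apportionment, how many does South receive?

4

Standard divisor 17697/57 ≈ 310.474; standard quotas: North 8.925, South 3.517, East 4.342, West 8.310, Central 18.108, Coastal 13.798.
Rounding to the nearest integer gives North 9, South 4, East 4, West 8, Central 18, Coastal 14 — total 57, matching the house size, so no adjustment is needed.
South receives 4.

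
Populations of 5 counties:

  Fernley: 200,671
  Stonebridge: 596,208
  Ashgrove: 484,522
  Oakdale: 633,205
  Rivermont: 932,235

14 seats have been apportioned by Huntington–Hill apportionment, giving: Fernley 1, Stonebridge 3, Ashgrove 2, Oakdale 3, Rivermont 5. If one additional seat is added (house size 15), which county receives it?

Priority for the next seat is population ÷ (√(s·(s+1))).
Priorities: Fernley 141895.825, Stonebridge 172110.425, Ashgrove 197805.278, Oakdale 182790.539, Rivermont 170202.046.
Highest priority: Ashgrove.

Ashgrove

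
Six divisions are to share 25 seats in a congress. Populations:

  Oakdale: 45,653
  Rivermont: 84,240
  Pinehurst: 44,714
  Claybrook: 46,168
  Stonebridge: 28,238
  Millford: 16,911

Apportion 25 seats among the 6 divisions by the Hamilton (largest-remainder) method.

Oakdale: 4; Rivermont: 8; Pinehurst: 4; Claybrook: 4; Stonebridge: 3; Millford: 2

Standard divisor: 265924 ÷ 25 ≈ 10636.96.
Standard quotas: Oakdale 4.2919, Rivermont 7.9196, Pinehurst 4.2036, Claybrook 4.3403, Stonebridge 2.6547, Millford 1.5898.
Lower quotas: Oakdale 4, Rivermont 7, Pinehurst 4, Claybrook 4, Stonebridge 2, Millford 1 (sum 22, leaving 3 seats).
Remainders in descending order: Rivermont 0.9196, Stonebridge 0.6547, Millford 0.5898, Claybrook 0.3403, Oakdale 0.2919, Pinehurst 0.2036.
The surplus seats go to Rivermont, Stonebridge, Millford.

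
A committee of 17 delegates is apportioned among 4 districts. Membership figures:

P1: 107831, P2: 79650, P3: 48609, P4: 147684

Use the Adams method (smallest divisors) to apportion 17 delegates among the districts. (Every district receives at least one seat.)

P1: 5, P2: 4, P3: 2, P4: 6

Standard divisor 383774/17 ≈ 22574.941; standard quotas: P1 4.777, P2 3.528, P3 2.153, P4 6.542.
Rounding up gives 5, 4, 3, 7 = 19 seats, so the divisor must be adjusted.
With modified divisor 25600: modified quotas P1 4.212, P2 3.111, P3 1.899, P4 5.769.
Rounding up: P1 5, P2 4, P3 2, P4 6 (total 17).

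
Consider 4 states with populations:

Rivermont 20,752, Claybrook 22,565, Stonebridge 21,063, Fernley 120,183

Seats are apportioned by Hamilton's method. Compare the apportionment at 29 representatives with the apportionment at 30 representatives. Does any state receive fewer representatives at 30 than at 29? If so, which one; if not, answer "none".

none

At 29 seats: Rivermont 3, Claybrook 4, Stonebridge 3, Fernley 19.
At 30 seats: Rivermont 3, Claybrook 4, Stonebridge 3, Fernley 20.
No state's allocation decreased.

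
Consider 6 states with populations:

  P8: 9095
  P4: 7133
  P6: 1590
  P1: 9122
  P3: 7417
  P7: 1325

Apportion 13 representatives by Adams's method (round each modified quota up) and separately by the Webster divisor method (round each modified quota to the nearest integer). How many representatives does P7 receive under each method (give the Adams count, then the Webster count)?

Adams: P8 3, P4 2, P6 1, P1 3, P3 3, P7 1.
Webster: P8 3, P4 3, P6 1, P1 3, P3 3, P7 0.
P7 gets 1 under Adams and 0 under Webster.

1 and 0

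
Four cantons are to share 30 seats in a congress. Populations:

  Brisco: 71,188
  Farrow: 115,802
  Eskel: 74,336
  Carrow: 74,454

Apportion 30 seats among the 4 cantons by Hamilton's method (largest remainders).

The standard divisor is 335780/30 ≈ 11192.667.
Standard quotas: Brisco 6.3602, Farrow 10.3462, Eskel 6.6415, Carrow 6.6520.
Lower quotas: Brisco 6, Farrow 10, Eskel 6, Carrow 6 (sum 28, leaving 2 seats).
Remainders in descending order: Carrow 0.6520, Eskel 0.6415, Brisco 0.3602, Farrow 0.3462.
The surplus seats go to Carrow, Eskel.

Brisco 6, Farrow 10, Eskel 7, Carrow 7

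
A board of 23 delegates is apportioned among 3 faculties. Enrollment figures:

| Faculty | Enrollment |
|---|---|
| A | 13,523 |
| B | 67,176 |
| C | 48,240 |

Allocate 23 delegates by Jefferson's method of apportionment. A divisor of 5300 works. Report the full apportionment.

With modified divisor 5300: modified quotas A 2.552, B 12.675, C 9.102.
Rounding down: A 2, B 12, C 9 (total 23).

A: 2, B: 12, C: 9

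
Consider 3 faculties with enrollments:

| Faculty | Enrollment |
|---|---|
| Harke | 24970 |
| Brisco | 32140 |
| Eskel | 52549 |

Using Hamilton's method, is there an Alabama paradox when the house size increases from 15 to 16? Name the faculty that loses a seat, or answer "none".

At 15 seats: Harke 4, Brisco 4, Eskel 7.
At 16 seats: Harke 3, Brisco 5, Eskel 8.
Harke drops from 4 to 3.

Harke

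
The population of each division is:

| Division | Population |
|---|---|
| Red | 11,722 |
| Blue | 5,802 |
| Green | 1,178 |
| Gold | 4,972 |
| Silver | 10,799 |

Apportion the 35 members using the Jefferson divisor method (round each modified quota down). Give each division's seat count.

Standard divisor 34473/35 ≈ 984.943; standard quotas: Red 11.901, Blue 5.891, Green 1.196, Gold 5.048, Silver 10.964.
Rounding down gives 11, 5, 1, 5, 10 = 32 seats, so the divisor must be adjusted.
With modified divisor 930: modified quotas Red 12.604, Blue 6.239, Green 1.267, Gold 5.346, Silver 11.612.
Rounding down: Red 12, Blue 6, Green 1, Gold 5, Silver 11 (total 35).

Red: 12, Blue: 6, Green: 1, Gold: 5, Silver: 11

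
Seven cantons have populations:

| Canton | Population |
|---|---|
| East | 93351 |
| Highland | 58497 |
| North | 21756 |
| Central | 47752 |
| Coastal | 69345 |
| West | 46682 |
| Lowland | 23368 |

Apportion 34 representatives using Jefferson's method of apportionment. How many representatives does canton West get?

4

Standard divisor 360751/34 ≈ 10610.324; standard quotas: East 8.798, Highland 5.513, North 2.050, Central 4.501, Coastal 6.536, West 4.400, Lowland 2.202.
Rounding down gives 8, 5, 2, 4, 6, 4, 2 = 31 seats, so the divisor must be adjusted.
With modified divisor 9600: modified quotas East 9.724, Highland 6.093, North 2.266, Central 4.974, Coastal 7.223, West 4.863, Lowland 2.434.
Rounding down: East 9, Highland 6, North 2, Central 4, Coastal 7, West 4, Lowland 2 (total 34).
West receives 4.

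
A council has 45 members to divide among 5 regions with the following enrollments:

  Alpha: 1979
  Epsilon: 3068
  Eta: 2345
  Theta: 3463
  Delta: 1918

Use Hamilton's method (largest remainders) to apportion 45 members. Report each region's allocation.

The standard divisor is 12773/45 ≈ 283.844.
Standard quotas: Alpha 6.972, Epsilon 10.809, Eta 8.262, Theta 12.200, Delta 6.757.
Lower quotas: Alpha 6, Epsilon 10, Eta 8, Theta 12, Delta 6 (sum 42, leaving 3 seats).
Remainders in descending order: Alpha 0.972, Epsilon 0.809, Delta 0.757, Eta 0.262, Theta 0.200.
The surplus seats go to Alpha, Epsilon, Delta.

Alpha 7, Epsilon 11, Eta 8, Theta 12, Delta 7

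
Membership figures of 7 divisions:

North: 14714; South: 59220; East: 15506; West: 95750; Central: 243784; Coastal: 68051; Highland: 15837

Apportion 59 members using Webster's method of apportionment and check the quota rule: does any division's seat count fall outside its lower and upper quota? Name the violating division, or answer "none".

Standard quotas: North 1.693, South 6.813, East 1.784, West 11.015, Central 28.045, Coastal 7.829, Highland 1.822.
Webster allocation: North 2, South 7, East 2, West 11, Central 27, Coastal 8, Highland 2.
Central has quota 28.045 (lower 28, upper 29) but receives 27 — outside the quota interval.

Central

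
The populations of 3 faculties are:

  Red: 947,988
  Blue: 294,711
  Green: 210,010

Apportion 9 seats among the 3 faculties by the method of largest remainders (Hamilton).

Red: 6, Blue: 2, Green: 1

The standard divisor is 1452709/9 ≈ 161412.111.
Standard quotas: Red 5.8731, Blue 1.8258, Green 1.3011.
Lower quotas: Red 5, Blue 1, Green 1 (sum 7, leaving 2 seats).
Remainders in descending order: Red 0.8731, Blue 0.8258, Green 0.3011.
Largest remainders: Red, Blue receive the extra seats.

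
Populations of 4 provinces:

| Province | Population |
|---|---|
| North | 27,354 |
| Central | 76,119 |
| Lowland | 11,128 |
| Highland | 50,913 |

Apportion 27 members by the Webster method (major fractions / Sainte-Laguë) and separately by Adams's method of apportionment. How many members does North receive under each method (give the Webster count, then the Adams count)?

4 and 5

Webster: North 4, Central 13, Lowland 2, Highland 8.
Adams: North 5, Central 12, Lowland 2, Highland 8.
North gets 4 under Webster and 5 under Adams.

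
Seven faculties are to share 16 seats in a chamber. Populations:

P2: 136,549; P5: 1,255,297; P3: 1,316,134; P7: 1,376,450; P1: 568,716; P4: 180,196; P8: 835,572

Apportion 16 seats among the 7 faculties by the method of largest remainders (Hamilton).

P2: 0, P5: 4, P3: 4, P7: 4, P1: 2, P4: 0, P8: 2

Total 5668914; standard divisor 5668914/16 ≈ 354307.125.
Standard quotas: P2 0.3854, P5 3.5430, P3 3.7147, P7 3.8849, P1 1.6051, P4 0.5086, P8 2.3583.
Lower quotas: P2 0, P5 3, P3 3, P7 3, P1 1, P4 0, P8 2 (sum 12, leaving 4 seats).
Remainders in descending order: P7 0.8849, P3 0.7147, P1 0.6051, P5 0.5430, P4 0.5086, P2 0.3854, P8 0.3583.
Largest remainders: P7, P3, P1, P5 receive the extra seats.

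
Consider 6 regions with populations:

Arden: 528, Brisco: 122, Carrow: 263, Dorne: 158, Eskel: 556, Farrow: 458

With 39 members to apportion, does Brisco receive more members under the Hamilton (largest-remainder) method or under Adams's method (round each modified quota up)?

Hamilton: Arden 10, Brisco 2, Carrow 5, Dorne 3, Eskel 10, Farrow 9.
Adams: Arden 10, Brisco 3, Carrow 5, Dorne 3, Eskel 10, Farrow 8.
Brisco gets 2 under Hamilton and 3 under Adams.

Adams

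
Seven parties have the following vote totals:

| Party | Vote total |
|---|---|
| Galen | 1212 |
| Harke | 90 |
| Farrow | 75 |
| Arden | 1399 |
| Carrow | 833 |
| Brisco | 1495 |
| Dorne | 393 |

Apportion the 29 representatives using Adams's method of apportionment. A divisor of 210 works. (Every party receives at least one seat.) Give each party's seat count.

Galen: 6; Harke: 1; Farrow: 1; Arden: 7; Carrow: 4; Brisco: 8; Dorne: 2

With modified divisor 210: modified quotas Galen 5.771, Harke 0.429, Farrow 0.357, Arden 6.662, Carrow 3.967, Brisco 7.119, Dorne 1.871.
Rounding up: Galen 6, Harke 1, Farrow 1, Arden 7, Carrow 4, Brisco 8, Dorne 2 (total 29).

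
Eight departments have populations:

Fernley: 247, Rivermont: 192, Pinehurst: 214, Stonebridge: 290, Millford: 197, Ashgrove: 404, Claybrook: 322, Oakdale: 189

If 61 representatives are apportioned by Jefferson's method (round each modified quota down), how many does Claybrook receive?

Standard divisor 2055/61 ≈ 33.689; standard quotas: Fernley 7.332, Rivermont 5.699, Pinehurst 6.352, Stonebridge 8.608, Millford 5.848, Ashgrove 11.992, Claybrook 9.558, Oakdale 5.610.
Rounding down gives 7, 5, 6, 8, 5, 11, 9, 5 = 56 seats, so the divisor must be adjusted.
With modified divisor 31.8: modified quotas Fernley 7.767, Rivermont 6.038, Pinehurst 6.730, Stonebridge 9.119, Millford 6.195, Ashgrove 12.704, Claybrook 10.126, Oakdale 5.943.
Rounding down: Fernley 7, Rivermont 6, Pinehurst 6, Stonebridge 9, Millford 6, Ashgrove 12, Claybrook 10, Oakdale 5 (total 61).
Claybrook receives 10.

10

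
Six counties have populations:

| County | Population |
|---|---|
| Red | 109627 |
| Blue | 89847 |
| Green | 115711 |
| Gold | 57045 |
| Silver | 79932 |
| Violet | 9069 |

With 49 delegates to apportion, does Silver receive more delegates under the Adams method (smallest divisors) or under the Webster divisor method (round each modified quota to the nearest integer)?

Adams

Adams: Red 11, Blue 10, Green 12, Gold 6, Silver 9, Violet 1.
Webster: Red 12, Blue 10, Green 12, Gold 6, Silver 8, Violet 1.
Silver gets 9 under Adams and 8 under Webster.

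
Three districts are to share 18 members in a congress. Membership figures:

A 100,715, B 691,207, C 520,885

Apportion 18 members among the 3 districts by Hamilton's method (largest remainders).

A 1; B 10; C 7

The standard divisor is 1312807/18 ≈ 72933.722.
Standard quotas: A 1.3809, B 9.4772, C 7.1419.
Lower quotas: A 1, B 9, C 7 (sum 17, leaving 1 seat).
Remainders in descending order: B 0.4772, A 0.3809, C 0.1419.
Largest remainder: B receives the extra seat.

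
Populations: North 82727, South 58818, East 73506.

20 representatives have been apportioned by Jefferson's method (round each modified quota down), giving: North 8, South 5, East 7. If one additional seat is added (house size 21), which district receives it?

Priority for the next seat is population ÷ (current seats + 1).
Priorities: North 9191.889, South 9803.000, East 9188.250.
Highest priority: South.

South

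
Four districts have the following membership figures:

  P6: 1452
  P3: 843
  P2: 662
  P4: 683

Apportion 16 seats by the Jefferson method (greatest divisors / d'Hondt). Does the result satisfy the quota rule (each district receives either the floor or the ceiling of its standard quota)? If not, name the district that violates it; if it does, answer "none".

Standard quotas: P6 6.382, P3 3.705, P2 2.910, P4 3.002.
Jefferson allocation: P6 6, P3 4, P2 3, P4 3.
Every allocation lies between the lower and upper quota.

none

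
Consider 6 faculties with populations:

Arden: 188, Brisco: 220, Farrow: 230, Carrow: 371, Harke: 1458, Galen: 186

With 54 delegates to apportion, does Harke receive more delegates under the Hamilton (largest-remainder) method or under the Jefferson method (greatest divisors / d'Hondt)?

Hamilton: Arden 4, Brisco 4, Farrow 5, Carrow 7, Harke 30, Galen 4.
Jefferson: Arden 4, Brisco 4, Farrow 4, Carrow 7, Harke 31, Galen 4.
Harke gets 30 under Hamilton and 31 under Jefferson.

Jefferson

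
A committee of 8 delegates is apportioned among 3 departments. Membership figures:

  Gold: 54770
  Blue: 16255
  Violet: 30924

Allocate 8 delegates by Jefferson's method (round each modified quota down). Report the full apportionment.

Standard divisor 101949/8 ≈ 12743.625; standard quotas: Gold 4.298, Blue 1.276, Violet 2.427.
Rounding down gives 4, 1, 2 = 7 seats, so the divisor must be adjusted.
With modified divisor 10600: modified quotas Gold 5.167, Blue 1.533, Violet 2.917.
Rounding down: Gold 5, Blue 1, Violet 2 (total 8).

Gold=5, Blue=1, Violet=2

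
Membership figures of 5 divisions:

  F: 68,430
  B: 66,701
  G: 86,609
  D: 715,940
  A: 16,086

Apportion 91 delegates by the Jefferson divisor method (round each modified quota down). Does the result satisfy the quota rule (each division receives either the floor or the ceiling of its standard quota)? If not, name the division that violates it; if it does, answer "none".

Standard quotas: F 6.529, B 6.364, G 8.263, D 68.309, A 1.535.
Jefferson allocation: F 6, B 6, G 8, D 70, A 1.
D has quota 68.309 (lower 68, upper 69) but receives 70 — outside the quota interval.

D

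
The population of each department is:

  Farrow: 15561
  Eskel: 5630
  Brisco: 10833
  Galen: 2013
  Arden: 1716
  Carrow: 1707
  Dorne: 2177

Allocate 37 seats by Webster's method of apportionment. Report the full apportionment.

Farrow 14, Eskel 5, Brisco 10, Galen 2, Arden 2, Carrow 2, Dorne 2

Standard divisor 39637/37 ≈ 1071.27; standard quotas: Farrow 14.526, Eskel 5.255, Brisco 10.112, Galen 1.879, Arden 1.602, Carrow 1.593, Dorne 2.032.
Rounding to the nearest integer gives 15, 5, 10, 2, 2, 2, 2 = 38 seats, so the divisor must be adjusted.
With modified divisor 1100: modified quotas Farrow 14.146, Eskel 5.118, Brisco 9.848, Galen 1.830, Arden 1.560, Carrow 1.552, Dorne 1.979.
Rounding to the nearest integer: Farrow 14, Eskel 5, Brisco 10, Galen 2, Arden 2, Carrow 2, Dorne 2 (total 37).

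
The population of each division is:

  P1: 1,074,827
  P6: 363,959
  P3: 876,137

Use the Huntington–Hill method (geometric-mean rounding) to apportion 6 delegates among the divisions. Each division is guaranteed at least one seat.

With divisor 398239: modified quotas P1 2.699, P6 0.914, P3 2.200.
Geometric-mean thresholds: P1 √(2·3)=2.449, P6 (min 1), P3 √(2·3)=2.449.
Each quota rounded against its threshold gives P1 3, P6 1, P3 2 (total 6).

P1 3; P6 1; P3 2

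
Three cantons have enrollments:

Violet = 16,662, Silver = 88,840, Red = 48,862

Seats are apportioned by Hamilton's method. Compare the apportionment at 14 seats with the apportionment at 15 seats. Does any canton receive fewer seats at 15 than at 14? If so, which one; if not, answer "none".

At 14 seats: Violet 2, Silver 8, Red 4.
At 15 seats: Violet 1, Silver 9, Red 5.
Violet drops from 2 to 1.

Violet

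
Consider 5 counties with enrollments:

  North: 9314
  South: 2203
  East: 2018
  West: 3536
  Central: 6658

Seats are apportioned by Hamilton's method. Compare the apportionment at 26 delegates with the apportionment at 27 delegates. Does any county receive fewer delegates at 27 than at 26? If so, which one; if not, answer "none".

At 26 seats: North 10, South 3, East 2, West 4, Central 7.
At 27 seats: North 11, South 2, East 2, West 4, Central 8.
South drops from 3 to 2.

South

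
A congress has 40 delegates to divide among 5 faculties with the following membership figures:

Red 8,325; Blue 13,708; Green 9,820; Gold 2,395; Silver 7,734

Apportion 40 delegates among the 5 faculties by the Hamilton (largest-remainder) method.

Total 41982; standard divisor 41982/40 ≈ 1049.55.
Standard quotas: Red 7.9320, Blue 13.0608, Green 9.3564, Gold 2.2819, Silver 7.3689.
Lower quotas: Red 7, Blue 13, Green 9, Gold 2, Silver 7 (sum 38, leaving 2 seats).
Remainders in descending order: Red 0.9320, Silver 0.3689, Green 0.3564, Gold 0.2819, Blue 0.0608.
The surplus seats go to Red, Silver.

Red=8, Blue=13, Green=9, Gold=2, Silver=8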